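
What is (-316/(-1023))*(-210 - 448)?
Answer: -207928/1023 ≈ -203.25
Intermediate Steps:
(-316/(-1023))*(-210 - 448) = -316*(-1/1023)*(-658) = (316/1023)*(-658) = -207928/1023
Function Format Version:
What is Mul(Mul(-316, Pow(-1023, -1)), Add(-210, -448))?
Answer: Rational(-207928, 1023) ≈ -203.25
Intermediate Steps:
Mul(Mul(-316, Pow(-1023, -1)), Add(-210, -448)) = Mul(Mul(-316, Rational(-1, 1023)), -658) = Mul(Rational(316, 1023), -658) = Rational(-207928, 1023)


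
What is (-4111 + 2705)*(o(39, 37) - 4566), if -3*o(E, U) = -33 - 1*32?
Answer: 19167998/3 ≈ 6.3893e+6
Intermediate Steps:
o(E, U) = 65/3 (o(E, U) = -(-33 - 1*32)/3 = -(-33 - 32)/3 = -1/3*(-65) = 65/3)
(-4111 + 2705)*(o(39, 37) - 4566) = (-4111 + 2705)*(65/3 - 4566) = -1406*(-13633/3) = 19167998/3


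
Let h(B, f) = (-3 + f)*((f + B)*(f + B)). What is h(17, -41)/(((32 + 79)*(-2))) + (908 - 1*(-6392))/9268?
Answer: 9854533/85729 ≈ 114.95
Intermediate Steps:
h(B, f) = (B + f)²*(-3 + f) (h(B, f) = (-3 + f)*((B + f)*(B + f)) = (-3 + f)*(B + f)² = (B + f)²*(-3 + f))
h(17, -41)/(((32 + 79)*(-2))) + (908 - 1*(-6392))/9268 = ((17 - 41)²*(-3 - 41))/(((32 + 79)*(-2))) + (908 - 1*(-6392))/9268 = ((-24)²*(-44))/((111*(-2))) + (908 + 6392)*(1/9268) = (576*(-44))/(-222) + 7300*(1/9268) = -25344*(-1/222) + 1825/2317 = 4224/37 + 1825/2317 = 9854533/85729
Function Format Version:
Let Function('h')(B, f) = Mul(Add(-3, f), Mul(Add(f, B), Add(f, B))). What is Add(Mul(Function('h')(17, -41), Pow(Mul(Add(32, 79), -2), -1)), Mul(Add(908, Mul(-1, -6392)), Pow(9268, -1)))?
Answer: Rational(9854533, 85729) ≈ 114.95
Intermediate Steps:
Function('h')(B, f) = Mul(Pow(Add(B, f), 2), Add(-3, f)) (Function('h')(B, f) = Mul(Add(-3, f), Mul(Add(B, f), Add(B, f))) = Mul(Add(-3, f), Pow(Add(B, f), 2)) = Mul(Pow(Add(B, f), 2), Add(-3, f)))
Add(Mul(Function('h')(17, -41), Pow(Mul(Add(32, 79), -2), -1)), Mul(Add(908, Mul(-1, -6392)), Pow(9268, -1))) = Add(Mul(Mul(Pow(Add(17, -41), 2), Add(-3, -41)), Pow(Mul(Add(32, 79), -2), -1)), Mul(Add(908, Mul(-1, -6392)), Pow(9268, -1))) = Add(Mul(Mul(Pow(-24, 2), -44), Pow(Mul(111, -2), -1)), Mul(Add(908, 6392), Rational(1, 9268))) = Add(Mul(Mul(576, -44), Pow(-222, -1)), Mul(7300, Rational(1, 9268))) = Add(Mul(-25344, Rational(-1, 222)), Rational(1825, 2317)) = Add(Rational(4224, 37), Rational(1825, 2317)) = Rational(9854533, 85729)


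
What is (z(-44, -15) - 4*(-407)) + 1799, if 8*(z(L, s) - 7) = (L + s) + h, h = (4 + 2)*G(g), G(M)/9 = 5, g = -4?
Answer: 27683/8 ≈ 3460.4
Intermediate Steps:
G(M) = 45 (G(M) = 9*5 = 45)
h = 270 (h = (4 + 2)*45 = 6*45 = 270)
z(L, s) = 163/4 + L/8 + s/8 (z(L, s) = 7 + ((L + s) + 270)/8 = 7 + (270 + L + s)/8 = 7 + (135/4 + L/8 + s/8) = 163/4 + L/8 + s/8)
(z(-44, -15) - 4*(-407)) + 1799 = ((163/4 + (⅛)*(-44) + (⅛)*(-15)) - 4*(-407)) + 1799 = ((163/4 - 11/2 - 15/8) + 1628) + 1799 = (267/8 + 1628) + 1799 = 13291/8 + 1799 = 27683/8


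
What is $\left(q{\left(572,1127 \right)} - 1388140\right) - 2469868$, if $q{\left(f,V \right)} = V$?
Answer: $-3856881$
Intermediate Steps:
$\left(q{\left(572,1127 \right)} - 1388140\right) - 2469868 = \left(1127 - 1388140\right) - 2469868 = -1387013 - 2469868 = -3856881$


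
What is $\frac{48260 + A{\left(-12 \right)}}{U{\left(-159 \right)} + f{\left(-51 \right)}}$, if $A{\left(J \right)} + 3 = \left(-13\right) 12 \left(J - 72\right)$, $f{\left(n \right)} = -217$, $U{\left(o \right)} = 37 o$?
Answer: $- \frac{61361}{6100} \approx -10.059$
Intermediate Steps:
$A{\left(J \right)} = 11229 - 156 J$ ($A{\left(J \right)} = -3 + \left(-13\right) 12 \left(J - 72\right) = -3 - 156 \left(-72 + J\right) = -3 - \left(-11232 + 156 J\right) = 11229 - 156 J$)
$\frac{48260 + A{\left(-12 \right)}}{U{\left(-159 \right)} + f{\left(-51 \right)}} = \frac{48260 + \left(11229 - -1872\right)}{37 \left(-159\right) - 217} = \frac{48260 + \left(11229 + 1872\right)}{-5883 - 217} = \frac{48260 + 13101}{-6100} = 61361 \left(- \frac{1}{6100}\right) = - \frac{61361}{6100}$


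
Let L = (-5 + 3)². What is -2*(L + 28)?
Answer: -64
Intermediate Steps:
L = 4 (L = (-2)² = 4)
-2*(L + 28) = -2*(4 + 28) = -2*32 = -64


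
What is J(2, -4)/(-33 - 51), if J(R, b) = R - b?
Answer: -1/14 ≈ -0.071429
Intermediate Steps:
J(2, -4)/(-33 - 51) = (2 - 1*(-4))/(-33 - 51) = (2 + 4)/(-84) = -1/84*6 = -1/14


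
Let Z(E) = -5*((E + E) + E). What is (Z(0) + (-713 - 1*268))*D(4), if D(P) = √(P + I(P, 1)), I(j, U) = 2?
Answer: -981*√6 ≈ -2402.9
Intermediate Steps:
Z(E) = -15*E (Z(E) = -5*(2*E + E) = -15*E)
D(P) = √(2 + P) (D(P) = √(P + 2) = √(2 + P))
(Z(0) + (-713 - 1*268))*D(4) = (-15*0 + (-713 - 1*268))*√(2 + 4) = (0 + (-713 - 268))*√6 = (0 - 981)*√6 = -981*√6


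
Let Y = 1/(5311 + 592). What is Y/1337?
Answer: 1/7892311 ≈ 1.2671e-7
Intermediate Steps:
Y = 1/5903 ≈ 0.00016941
Y/1337 = (1/5903)/1337 = (1/5903)*(1/1337) = 1/7892311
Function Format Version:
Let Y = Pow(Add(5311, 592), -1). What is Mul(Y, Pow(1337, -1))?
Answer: Rational(1, 7892311) ≈ 1.2671e-7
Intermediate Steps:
Y = Rational(1, 5903) (Y = Pow(5903, -1) = Rational(1, 5903) ≈ 0.00016941)
Mul(Y, Pow(1337, -1)) = Mul(Rational(1, 5903), Pow(1337, -1)) = Mul(Rational(1, 5903), Rational(1, 1337)) = Rational(1, 7892311)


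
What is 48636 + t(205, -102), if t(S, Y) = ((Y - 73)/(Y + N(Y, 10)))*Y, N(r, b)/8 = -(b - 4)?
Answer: 48517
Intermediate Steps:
N(r, b) = 32 - 8*b (N(r, b) = 8*(-(b - 4)) = 8*(-(-4 + b)) = 8*(4 - b) = 32 - 8*b)
t(S, Y) = Y*(-73 + Y)/(-48 + Y) (t(S, Y) = ((Y - 73)/(Y + (32 - 8*10)))*Y = ((-73 + Y)/(Y + (32 - 80)))*Y = ((-73 + Y)/(Y - 48))*Y = ((-73 + Y)/(-48 + Y))*Y = Y*(-73 + Y)/(-48 + Y))
48636 + t(205, -102) = 48636 - 102*(-73 - 102)/(-48 - 102) = 48636 - 102*(-175)/(-150) = 48636 - 102*(-1/150)*(-175) = 48636 - 119 = 48517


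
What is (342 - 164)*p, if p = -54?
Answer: -9612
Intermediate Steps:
(342 - 164)*p = (342 - 164)*(-54) = 178*(-54) = -9612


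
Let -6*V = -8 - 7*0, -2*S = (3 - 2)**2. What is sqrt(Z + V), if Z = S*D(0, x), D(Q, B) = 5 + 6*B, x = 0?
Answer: I*sqrt(42)/6 ≈ 1.0801*I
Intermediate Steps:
S = -1/2 (S = -(3 - 2)**2/2 = -1/2*1**2 = -1/2*1 = -1/2 ≈ -0.50000)
V = 4/3 (V = -(-8 - 7*0)/6 = -(-8 + 0)/6 = -1/6*(-8) = 4/3 ≈ 1.3333)
Z = -5/2 (Z = -(5 + 6*0)/2 = -(5 + 0)/2 = -1/2*5 = -5/2 ≈ -2.5000)
sqrt(Z + V) = sqrt(-5/2 + 4/3) = sqrt(-7/6) = I*sqrt(42)/6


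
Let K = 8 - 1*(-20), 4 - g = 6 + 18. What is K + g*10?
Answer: -172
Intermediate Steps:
g = -20 (g = 4 - (6 + 18) = 4 - 1*24 = 4 - 24 = -20)
K = 28 (K = 8 + 20 = 28)
K + g*10 = 28 - 20*10 = 28 - 200 = -172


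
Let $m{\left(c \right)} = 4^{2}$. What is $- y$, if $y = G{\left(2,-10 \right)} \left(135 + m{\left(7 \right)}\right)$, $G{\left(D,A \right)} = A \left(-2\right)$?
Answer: $-3020$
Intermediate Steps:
$m{\left(c \right)} = 16$
$G{\left(D,A \right)} = - 2 A$
$y = 3020$ ($y = \left(-2\right) \left(-10\right) \left(135 + 16\right) = 20 \cdot 151 = 3020$)
$- y = \left(-1\right) 3020 = -3020$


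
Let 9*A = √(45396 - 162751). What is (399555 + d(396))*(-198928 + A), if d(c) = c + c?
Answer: -79640228016 + 311381*I*√2395 ≈ -7.964e+10 + 1.5239e+7*I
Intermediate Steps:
A = 7*I*√2395/9 (A = √(45396 - 162751)/9 = √(-117355)/9 = (7*I*√2395)/9 = 7*I*√2395/9 ≈ 38.063*I)
d(c) = 2*c
(399555 + d(396))*(-198928 + A) = (399555 + 2*396)*(-198928 + 7*I*√2395/9) = (399555 + 792)*(-198928 + 7*I*√2395/9) = 400347*(-198928 + 7*I*√2395/9) = -79640228016 + 311381*I*√2395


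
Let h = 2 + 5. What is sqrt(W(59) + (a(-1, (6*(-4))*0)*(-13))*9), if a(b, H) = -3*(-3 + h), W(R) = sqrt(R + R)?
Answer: sqrt(1404 + sqrt(118)) ≈ 37.615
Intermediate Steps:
h = 7
W(R) = sqrt(2)*sqrt(R) (W(R) = sqrt(2*R) = sqrt(2)*sqrt(R))
a(b, H) = -12 (a(b, H) = -3*(-3 + 7) = -3*4 = -12)
sqrt(W(59) + (a(-1, (6*(-4))*0)*(-13))*9) = sqrt(sqrt(2)*sqrt(59) - 12*(-13)*9) = sqrt(sqrt(118) + 156*9) = sqrt(sqrt(118) + 1404) = sqrt(1404 + sqrt(118))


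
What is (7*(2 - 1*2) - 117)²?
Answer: 13689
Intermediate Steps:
(7*(2 - 1*2) - 117)² = (7*(2 - 2) - 117)² = (7*0 - 117)² = (0 - 117)² = (-117)² = 13689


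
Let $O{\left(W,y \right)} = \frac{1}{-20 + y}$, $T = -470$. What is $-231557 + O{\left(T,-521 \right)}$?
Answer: $- \frac{125272338}{541} \approx -2.3156 \cdot 10^{5}$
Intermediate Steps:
$-231557 + O{\left(T,-521 \right)} = -231557 + \frac{1}{-20 - 521} = -231557 + \frac{1}{-541} = -231557 - \frac{1}{541} = - \frac{125272338}{541}$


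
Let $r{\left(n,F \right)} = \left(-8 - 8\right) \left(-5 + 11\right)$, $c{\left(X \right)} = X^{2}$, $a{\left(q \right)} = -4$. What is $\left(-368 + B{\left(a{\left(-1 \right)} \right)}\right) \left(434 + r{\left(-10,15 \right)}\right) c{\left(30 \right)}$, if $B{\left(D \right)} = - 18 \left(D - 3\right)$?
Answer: $-73616400$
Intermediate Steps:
$B{\left(D \right)} = 54 - 18 D$ ($B{\left(D \right)} = - 18 \left(-3 + D\right) = 54 - 18 D$)
$r{\left(n,F \right)} = -96$ ($r{\left(n,F \right)} = \left(-16\right) 6 = -96$)
$\left(-368 + B{\left(a{\left(-1 \right)} \right)}\right) \left(434 + r{\left(-10,15 \right)}\right) c{\left(30 \right)} = \left(-368 + \left(54 - -72\right)\right) \left(434 - 96\right) 30^{2} = \left(-368 + \left(54 + 72\right)\right) 338 \cdot 900 = \left(-368 + 126\right) 338 \cdot 900 = \left(-242\right) 338 \cdot 900 = \left(-81796\right) 900 = -73616400$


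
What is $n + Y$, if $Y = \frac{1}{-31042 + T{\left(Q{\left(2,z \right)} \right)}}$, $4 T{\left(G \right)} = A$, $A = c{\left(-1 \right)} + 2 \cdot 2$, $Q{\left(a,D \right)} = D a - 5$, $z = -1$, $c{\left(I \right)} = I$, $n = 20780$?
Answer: $\frac{2580148696}{124165} \approx 20780.0$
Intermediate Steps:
$Q{\left(a,D \right)} = -5 + D a$
$A = 3$ ($A = -1 + 2 \cdot 2 = -1 + 4 = 3$)
$T{\left(G \right)} = \frac{3}{4}$ ($T{\left(G \right)} = \frac{1}{4} \cdot 3 = \frac{3}{4}$)
$Y = - \frac{4}{124165}$ ($Y = \frac{1}{-31042 + \frac{3}{4}} = \frac{1}{- \frac{124165}{4}} = - \frac{4}{124165} \approx -3.2215 \cdot 10^{-5}$)
$n + Y = 20780 - \frac{4}{124165} = \frac{2580148696}{124165}$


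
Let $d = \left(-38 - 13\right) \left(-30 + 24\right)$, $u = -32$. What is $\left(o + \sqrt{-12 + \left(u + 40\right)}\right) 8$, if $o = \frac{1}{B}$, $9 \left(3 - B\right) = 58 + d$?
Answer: $- \frac{72}{337} + 16 i \approx -0.21365 + 16.0 i$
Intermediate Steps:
$d = 306$ ($d = \left(-51\right) \left(-6\right) = 306$)
$B = - \frac{337}{9}$ ($B = 3 - \frac{58 + 306}{9} = 3 - \frac{364}{9} = - \frac{337}{9} \approx -37.444$)
$o = - \frac{9}{337}$ ($o = \frac{1}{- \frac{337}{9}} = - \frac{9}{337} \approx -0.026706$)
$\left(o + \sqrt{-12 + \left(u + 40\right)}\right) 8 = \left(- \frac{9}{337} + \sqrt{-12 + \left(-32 + 40\right)}\right) 8 = \left(- \frac{9}{337} + \sqrt{-12 + 8}\right) 8 = \left(- \frac{9}{337} + \sqrt{-4}\right) 8 = \left(- \frac{9}{337} + 2 i\right) 8 = - \frac{72}{337} + 16 i$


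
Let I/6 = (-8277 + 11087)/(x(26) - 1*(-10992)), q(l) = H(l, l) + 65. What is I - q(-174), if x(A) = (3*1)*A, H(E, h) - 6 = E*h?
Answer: -11197481/369 ≈ -30345.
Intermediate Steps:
H(E, h) = 6 + E*h
x(A) = 3*A
q(l) = 71 + l**2 (q(l) = (6 + l*l) + 65 = (6 + l**2) + 65 = 71 + l**2)
I = 562/369 (I = 6*((-8277 + 11087)/(3*26 - 1*(-10992))) = 6*(2810/(78 + 10992)) = 6*(2810/11070) = 6*(2810*(1/11070)) = 6*(281/1107) = 562/369 ≈ 1.5230)
I - q(-174) = 562/369 - (71 + (-174)**2) = 562/369 - (71 + 30276) = 562/369 - 1*30347 = 562/369 - 30347 = -11197481/369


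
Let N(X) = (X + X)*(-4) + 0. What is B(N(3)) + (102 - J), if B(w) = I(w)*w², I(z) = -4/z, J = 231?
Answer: -33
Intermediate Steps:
N(X) = -8*X (N(X) = (2*X)*(-4) + 0 = -8*X + 0 = -8*X)
B(w) = -4*w (B(w) = (-4/w)*w² = -4*w)
B(N(3)) + (102 - J) = -(-32)*3 + (102 - 1*231) = -4*(-24) + (102 - 231) = 96 - 129 = -33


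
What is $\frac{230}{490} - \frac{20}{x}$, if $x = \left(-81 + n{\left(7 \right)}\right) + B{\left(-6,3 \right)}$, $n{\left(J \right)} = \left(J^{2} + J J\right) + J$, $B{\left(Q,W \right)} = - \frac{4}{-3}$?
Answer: $- \frac{298}{931} \approx -0.32009$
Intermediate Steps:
$B{\left(Q,W \right)} = \frac{4}{3}$ ($B{\left(Q,W \right)} = \left(-4\right) \left(- \frac{1}{3}\right) = \frac{4}{3}$)
$n{\left(J \right)} = J + 2 J^{2}$ ($n{\left(J \right)} = \left(J^{2} + J^{2}\right) + J = 2 J^{2} + J = J + 2 J^{2}$)
$x = \frac{76}{3}$ ($x = \left(-81 + 7 \left(1 + 2 \cdot 7\right)\right) + \frac{4}{3} = \left(-81 + 7 \left(1 + 14\right)\right) + \frac{4}{3} = \left(-81 + 7 \cdot 15\right) + \frac{4}{3} = \left(-81 + 105\right) + \frac{4}{3} = 24 + \frac{4}{3} = \frac{76}{3} \approx 25.333$)
$\frac{230}{490} - \frac{20}{x} = \frac{230}{490} - \frac{20}{\frac{76}{3}} = 230 \cdot \frac{1}{490} - \frac{15}{19} = \frac{23}{49} - \frac{15}{19} = - \frac{298}{931}$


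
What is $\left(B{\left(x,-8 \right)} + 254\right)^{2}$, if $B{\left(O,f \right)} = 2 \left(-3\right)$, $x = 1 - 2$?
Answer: $61504$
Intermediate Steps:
$x = -1$ ($x = 1 - 2 = -1$)
$B{\left(O,f \right)} = -6$
$\left(B{\left(x,-8 \right)} + 254\right)^{2} = \left(-6 + 254\right)^{2} = 248^{2} = 61504$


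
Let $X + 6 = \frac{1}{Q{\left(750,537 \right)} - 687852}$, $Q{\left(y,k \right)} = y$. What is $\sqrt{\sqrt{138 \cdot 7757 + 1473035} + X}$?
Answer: $\frac{\sqrt{-2832655637526 + 472109158404 \sqrt{2543501}}}{687102} \approx 39.86$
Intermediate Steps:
$X = - \frac{4122613}{687102}$ ($X = -6 + \frac{1}{750 - 687852} = -6 + \frac{1}{-687102} = -6 - \frac{1}{687102} = - \frac{4122613}{687102} \approx -6.0$)
$\sqrt{\sqrt{138 \cdot 7757 + 1473035} + X} = \sqrt{\sqrt{138 \cdot 7757 + 1473035} - \frac{4122613}{687102}} = \sqrt{\sqrt{1070466 + 1473035} - \frac{4122613}{687102}} = \sqrt{\sqrt{2543501} - \frac{4122613}{687102}} = \sqrt{- \frac{4122613}{687102} + \sqrt{2543501}}$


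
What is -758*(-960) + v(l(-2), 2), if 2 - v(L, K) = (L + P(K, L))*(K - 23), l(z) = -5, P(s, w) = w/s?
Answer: 1455049/2 ≈ 7.2752e+5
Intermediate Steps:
v(L, K) = 2 - (-23 + K)*(L + L/K) (v(L, K) = 2 - (L + L/K)*(K - 23) = 2 - (L + L/K)*(-23 + K) = 2 - (-23 + K)*(L + L/K))
-758*(-960) + v(l(-2), 2) = -758*(-960) + (2 + 22*(-5) - 1*2*(-5) + 23*(-5)/2) = 727680 + (2 - 110 + 10 + 23*(-5)*(1/2)) = 727680 + (2 - 110 + 10 - 115/2) = 727680 - 311/2 = 1455049/2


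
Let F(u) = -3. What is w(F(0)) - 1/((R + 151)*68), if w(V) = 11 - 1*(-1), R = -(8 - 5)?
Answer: 120767/10064 ≈ 12.000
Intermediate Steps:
R = -3 (R = -1*3 = -3)
w(V) = 12 (w(V) = 11 + 1 = 12)
w(F(0)) - 1/((R + 151)*68) = 12 - 1/((-3 + 151)*68) = 12 - 1/(148*68) = 12 - 1*1/10064 = 12 - 1/10064 = 120767/10064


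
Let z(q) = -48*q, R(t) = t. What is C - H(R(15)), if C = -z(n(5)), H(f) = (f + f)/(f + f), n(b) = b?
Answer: 239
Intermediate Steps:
H(f) = 1 (H(f) = (2*f)/((2*f)) = (2*f)*(1/(2*f)) = 1)
C = 240 (C = -(-48)*5 = -1*(-240) = 240)
C - H(R(15)) = 240 - 1*1 = 240 - 1 = 239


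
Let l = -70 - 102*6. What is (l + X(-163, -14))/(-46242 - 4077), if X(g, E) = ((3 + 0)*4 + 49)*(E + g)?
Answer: 11479/50319 ≈ 0.22812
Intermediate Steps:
X(g, E) = 61*E + 61*g (X(g, E) = (3*4 + 49)*(E + g) = (12 + 49)*(E + g) = 61*(E + g) = 61*E + 61*g)
l = -682 (l = -70 - 612 = -682)
(l + X(-163, -14))/(-46242 - 4077) = (-682 + (61*(-14) + 61*(-163)))/(-46242 - 4077) = (-682 + (-854 - 9943))/(-50319) = (-682 - 10797)*(-1/50319) = -11479*(-1/50319) = 11479/50319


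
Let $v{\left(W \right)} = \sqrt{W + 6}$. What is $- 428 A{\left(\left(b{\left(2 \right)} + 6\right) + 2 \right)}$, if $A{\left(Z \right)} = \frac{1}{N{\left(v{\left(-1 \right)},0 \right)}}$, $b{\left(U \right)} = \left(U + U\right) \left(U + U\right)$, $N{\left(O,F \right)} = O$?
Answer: $- \frac{428 \sqrt{5}}{5} \approx -191.41$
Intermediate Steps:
$v{\left(W \right)} = \sqrt{6 + W}$
$b{\left(U \right)} = 4 U^{2}$ ($b{\left(U \right)} = 2 U 2 U = 4 U^{2}$)
$A{\left(Z \right)} = \frac{\sqrt{5}}{5}$ ($A{\left(Z \right)} = \frac{1}{\sqrt{6 - 1}} = \frac{1}{\sqrt{5}} = \frac{\sqrt{5}}{5}$)
$- 428 A{\left(\left(b{\left(2 \right)} + 6\right) + 2 \right)} = - 428 \frac{\sqrt{5}}{5} = - \frac{428 \sqrt{5}}{5}$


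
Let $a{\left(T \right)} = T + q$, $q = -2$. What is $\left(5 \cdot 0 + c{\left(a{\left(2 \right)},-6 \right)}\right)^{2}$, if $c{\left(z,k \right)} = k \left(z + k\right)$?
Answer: $1296$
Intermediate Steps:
$a{\left(T \right)} = -2 + T$ ($a{\left(T \right)} = T - 2 = -2 + T$)
$c{\left(z,k \right)} = k \left(k + z\right)$
$\left(5 \cdot 0 + c{\left(a{\left(2 \right)},-6 \right)}\right)^{2} = \left(5 \cdot 0 - 6 \left(-6 + \left(-2 + 2\right)\right)\right)^{2} = \left(0 - 6 \left(-6 + 0\right)\right)^{2} = \left(0 - -36\right)^{2} = \left(0 + 36\right)^{2} = 36^{2} = 1296$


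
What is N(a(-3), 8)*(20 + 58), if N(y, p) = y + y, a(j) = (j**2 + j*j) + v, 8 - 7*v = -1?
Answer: 21060/7 ≈ 3008.6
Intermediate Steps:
v = 9/7 (v = 8/7 - 1/7*(-1) = 8/7 + 1/7 = 9/7 ≈ 1.2857)
a(j) = 9/7 + 2*j**2 (a(j) = (j**2 + j*j) + 9/7 = (j**2 + j**2) + 9/7 = 2*j**2 + 9/7 = 9/7 + 2*j**2)
N(y, p) = 2*y
N(a(-3), 8)*(20 + 58) = (2*(9/7 + 2*(-3)**2))*(20 + 58) = (2*(9/7 + 2*9))*78 = (2*(9/7 + 18))*78 = (2*(135/7))*78 = (270/7)*78 = 21060/7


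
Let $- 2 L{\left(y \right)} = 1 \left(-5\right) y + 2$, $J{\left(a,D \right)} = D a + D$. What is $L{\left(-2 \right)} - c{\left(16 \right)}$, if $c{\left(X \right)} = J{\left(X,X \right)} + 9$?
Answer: $-287$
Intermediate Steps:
$J{\left(a,D \right)} = D + D a$
$c{\left(X \right)} = 9 + X \left(1 + X\right)$ ($c{\left(X \right)} = X \left(1 + X\right) + 9 = 9 + X \left(1 + X\right)$)
$L{\left(y \right)} = -1 + \frac{5 y}{2}$ ($L{\left(y \right)} = - \frac{1 \left(-5\right) y + 2}{2} = - \frac{- 5 y + 2}{2} = - \frac{2 - 5 y}{2} = -1 + \frac{5 y}{2}$)
$L{\left(-2 \right)} - c{\left(16 \right)} = \left(-1 + \frac{5}{2} \left(-2\right)\right) - \left(9 + 16 \left(1 + 16\right)\right) = \left(-1 - 5\right) - \left(9 + 16 \cdot 17\right) = -6 - \left(9 + 272\right) = -6 - 281 = -287$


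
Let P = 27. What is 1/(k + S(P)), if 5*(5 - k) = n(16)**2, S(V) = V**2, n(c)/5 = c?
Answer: -1/546 ≈ -0.0018315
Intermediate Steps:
n(c) = 5*c
k = -1275 (k = 5 - (5*16)**2/5 = 5 - 1/5*80**2 = 5 - 1/5*6400 = 5 - 1280 = -1275)
1/(k + S(P)) = 1/(-1275 + 27**2) = 1/(-1275 + 729) = 1/(-546) = -1/546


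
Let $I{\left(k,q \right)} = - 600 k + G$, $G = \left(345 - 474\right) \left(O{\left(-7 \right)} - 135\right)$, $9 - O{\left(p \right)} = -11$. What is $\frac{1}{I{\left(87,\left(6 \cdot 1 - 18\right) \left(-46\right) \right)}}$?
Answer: $- \frac{1}{37365} \approx -2.6763 \cdot 10^{-5}$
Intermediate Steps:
$O{\left(p \right)} = 20$ ($O{\left(p \right)} = 9 - -11 = 9 + 11 = 20$)
$G = 14835$ ($G = \left(345 - 474\right) \left(20 - 135\right) = \left(-129\right) \left(-115\right) = 14835$)
$I{\left(k,q \right)} = 14835 - 600 k$ ($I{\left(k,q \right)} = - 600 k + 14835 = 14835 - 600 k$)
$\frac{1}{I{\left(87,\left(6 \cdot 1 - 18\right) \left(-46\right) \right)}} = \frac{1}{14835 - 52200} = \frac{1}{-37365} = - \frac{1}{37365}$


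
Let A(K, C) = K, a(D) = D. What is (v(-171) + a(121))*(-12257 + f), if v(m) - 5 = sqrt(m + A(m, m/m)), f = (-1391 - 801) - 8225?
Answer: -2856924 - 68022*I*sqrt(38) ≈ -2.8569e+6 - 4.1932e+5*I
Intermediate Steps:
f = -10417 (f = -2192 - 8225 = -10417)
v(m) = 5 + sqrt(2)*sqrt(m) (v(m) = 5 + sqrt(m + m) = 5 + sqrt(2*m) = 5 + sqrt(2)*sqrt(m))
(v(-171) + a(121))*(-12257 + f) = ((5 + sqrt(2)*sqrt(-171)) + 121)*(-12257 - 10417) = ((5 + sqrt(2)*(3*I*sqrt(19))) + 121)*(-22674) = ((5 + 3*I*sqrt(38)) + 121)*(-22674) = (126 + 3*I*sqrt(38))*(-22674) = -2856924 - 68022*I*sqrt(38)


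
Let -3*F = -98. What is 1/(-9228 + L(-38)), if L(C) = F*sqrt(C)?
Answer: -20763/191692202 - 147*I*sqrt(38)/383384404 ≈ -0.00010831 - 2.3636e-6*I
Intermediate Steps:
F = 98/3 (F = -1/3*(-98) = 98/3 ≈ 32.667)
L(C) = 98*sqrt(C)/3
1/(-9228 + L(-38)) = 1/(-9228 + 98*sqrt(-38)/3) = 1/(-9228 + 98*(I*sqrt(38))/3) = 1/(-9228 + 98*I*sqrt(38)/3)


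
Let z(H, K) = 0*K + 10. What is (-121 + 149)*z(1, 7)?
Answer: 280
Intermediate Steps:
z(H, K) = 10 (z(H, K) = 0 + 10 = 10)
(-121 + 149)*z(1, 7) = (-121 + 149)*10 = 28*10 = 280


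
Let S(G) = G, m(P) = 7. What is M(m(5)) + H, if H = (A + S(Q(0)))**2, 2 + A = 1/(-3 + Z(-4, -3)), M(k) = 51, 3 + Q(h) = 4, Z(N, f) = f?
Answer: 1885/36 ≈ 52.361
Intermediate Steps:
Q(h) = 1 (Q(h) = -3 + 4 = 1)
A = -13/6 (A = -2 + 1/(-3 - 3) = -2 + 1/(-6) = -2 - 1/6 = -13/6 ≈ -2.1667)
H = 49/36 (H = (-13/6 + 1)**2 = (-7/6)**2 = 49/36 ≈ 1.3611)
M(m(5)) + H = 51 + 49/36 = 1885/36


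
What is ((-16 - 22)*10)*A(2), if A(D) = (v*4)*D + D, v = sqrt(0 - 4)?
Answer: -760 - 6080*I ≈ -760.0 - 6080.0*I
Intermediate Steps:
v = 2*I (v = sqrt(-4) = 2*I ≈ 2.0*I)
A(D) = D + 8*I*D (A(D) = ((2*I)*4)*D + D = (8*I)*D + D = 8*I*D + D = D + 8*I*D)
((-16 - 22)*10)*A(2) = ((-16 - 22)*10)*(2*(1 + 8*I)) = (-38*10)*(2 + 16*I) = -380*(2 + 16*I) = -760 - 6080*I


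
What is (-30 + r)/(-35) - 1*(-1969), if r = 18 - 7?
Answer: 68934/35 ≈ 1969.5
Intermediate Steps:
r = 11
(-30 + r)/(-35) - 1*(-1969) = (-30 + 11)/(-35) - 1*(-1969) = -1/35*(-19) + 1969 = 19/35 + 1969 = 68934/35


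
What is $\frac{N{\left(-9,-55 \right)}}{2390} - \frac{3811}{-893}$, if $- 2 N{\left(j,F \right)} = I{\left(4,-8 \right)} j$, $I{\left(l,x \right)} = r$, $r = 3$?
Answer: $\frac{18240691}{4268540} \approx 4.2733$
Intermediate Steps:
$I{\left(l,x \right)} = 3$
$N{\left(j,F \right)} = - \frac{3 j}{2}$
$\frac{N{\left(-9,-55 \right)}}{2390} - \frac{3811}{-893} = \frac{\left(- \frac{3}{2}\right) \left(-9\right)}{2390} - \frac{3811}{-893} = \frac{27}{2} \cdot \frac{1}{2390} - - \frac{3811}{893} = \frac{27}{4780} + \frac{3811}{893} = \frac{18240691}{4268540}$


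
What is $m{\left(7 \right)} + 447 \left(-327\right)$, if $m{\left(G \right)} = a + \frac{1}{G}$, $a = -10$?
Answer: $- \frac{1023252}{7} \approx -1.4618 \cdot 10^{5}$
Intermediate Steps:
$m{\left(G \right)} = -10 + \frac{1}{G}$
$m{\left(7 \right)} + 447 \left(-327\right) = \left(-10 + \frac{1}{7}\right) + 447 \left(-327\right) = \left(-10 + \frac{1}{7}\right) - 146169 = - \frac{69}{7} - 146169 = - \frac{1023252}{7}$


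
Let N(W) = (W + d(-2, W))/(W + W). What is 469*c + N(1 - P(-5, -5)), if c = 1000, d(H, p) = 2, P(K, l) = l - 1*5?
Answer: 10318013/22 ≈ 4.6900e+5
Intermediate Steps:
P(K, l) = -5 + l (P(K, l) = l - 5 = -5 + l)
N(W) = (2 + W)/(2*W) (N(W) = (W + 2)/(W + W) = (2 + W)/((2*W)) = (2 + W)*(1/(2*W)) = (2 + W)/(2*W))
469*c + N(1 - P(-5, -5)) = 469*1000 + (2 + (1 - (-5 - 5)))/(2*(1 - (-5 - 5))) = 469000 + (2 + (1 - 1*(-10)))/(2*(1 - 1*(-10))) = 469000 + (2 + (1 + 10))/(2*(1 + 10)) = 469000 + (1/2)*(2 + 11)/11 = 469000 + (1/2)*(1/11)*13 = 469000 + 13/22 = 10318013/22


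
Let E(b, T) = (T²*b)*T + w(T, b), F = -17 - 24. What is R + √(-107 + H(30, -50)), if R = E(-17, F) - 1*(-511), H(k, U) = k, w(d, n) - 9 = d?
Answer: 1172136 + I*√77 ≈ 1.1721e+6 + 8.775*I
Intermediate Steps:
w(d, n) = 9 + d
F = -41
E(b, T) = 9 + T + b*T³ (E(b, T) = (T²*b)*T + (9 + T) = (b*T²)*T + (9 + T) = b*T³ + (9 + T) = 9 + T + b*T³)
R = 1172136 (R = (9 - 41 - 17*(-41)³) - 1*(-511) = (9 - 41 - 17*(-68921)) + 511 = (9 - 41 + 1171657) + 511 = 1171625 + 511 = 1172136)
R + √(-107 + H(30, -50)) = 1172136 + √(-107 + 30) = 1172136 + √(-77) = 1172136 + I*√77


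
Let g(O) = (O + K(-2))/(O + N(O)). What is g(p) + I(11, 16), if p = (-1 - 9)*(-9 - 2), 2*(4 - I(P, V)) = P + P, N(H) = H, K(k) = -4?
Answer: -717/110 ≈ -6.5182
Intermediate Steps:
I(P, V) = 4 - P (I(P, V) = 4 - (P + P)/2 = 4 - P)
p = 110 (p = -10*(-11) = 110)
g(O) = (-4 + O)/(2*O) (g(O) = (O - 4)/(O + O) = (-4 + O)/((2*O)) = (-4 + O)*(1/(2*O)) = (-4 + O)/(2*O))
g(p) + I(11, 16) = (1/2)*(-4 + 110)/110 + (4 - 1*11) = (1/2)*(1/110)*106 + (4 - 11) = 53/110 - 7 = -717/110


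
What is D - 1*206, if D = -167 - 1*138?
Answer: -511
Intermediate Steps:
D = -305 (D = -167 - 138 = -305)
D - 1*206 = -305 - 1*206 = -305 - 206 = -511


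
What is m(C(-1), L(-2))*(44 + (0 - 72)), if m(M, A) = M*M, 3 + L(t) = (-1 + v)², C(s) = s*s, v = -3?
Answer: -28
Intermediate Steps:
C(s) = s²
L(t) = 13 (L(t) = -3 + (-1 - 3)² = -3 + (-4)² = -3 + 16 = 13)
m(M, A) = M²
m(C(-1), L(-2))*(44 + (0 - 72)) = ((-1)²)²*(44 + (0 - 72)) = 1²*(44 - 72) = 1*(-28) = -28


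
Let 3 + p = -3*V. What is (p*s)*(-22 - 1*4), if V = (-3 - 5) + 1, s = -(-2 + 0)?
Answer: -936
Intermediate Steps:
s = 2 (s = -1*(-2) = 2)
V = -7 (V = -8 + 1 = -7)
p = 18 (p = -3 - 3*(-7) = -3 + 21 = 18)
(p*s)*(-22 - 1*4) = (18*2)*(-22 - 1*4) = 36*(-22 - 4) = 36*(-26) = -936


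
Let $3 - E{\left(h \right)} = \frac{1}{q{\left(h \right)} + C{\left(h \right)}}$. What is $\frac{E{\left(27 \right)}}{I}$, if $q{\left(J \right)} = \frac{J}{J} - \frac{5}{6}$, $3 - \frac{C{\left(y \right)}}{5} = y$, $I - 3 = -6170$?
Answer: $- \frac{309}{633439} \approx -0.00048781$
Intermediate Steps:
$I = -6167$ ($I = 3 - 6170 = -6167$)
$C{\left(y \right)} = 15 - 5 y$
$q{\left(J \right)} = \frac{1}{6}$ ($q{\left(J \right)} = 1 - \frac{5}{6} = \frac{1}{6}$)
$E{\left(h \right)} = 3 - \frac{1}{\frac{91}{6} - 5 h}$ ($E{\left(h \right)} = 3 - \frac{1}{\frac{1}{6} - \left(-15 + 5 h\right)} = 3 - \frac{1}{\frac{91}{6} - 5 h}$)
$\frac{E{\left(27 \right)}}{I} = \frac{3 \frac{1}{-91 + 30 \cdot 27} \left(-89 + 30 \cdot 27\right)}{-6167} = \frac{3 \left(-89 + 810\right)}{-91 + 810} \left(- \frac{1}{6167}\right) = 3 \cdot \frac{1}{719} \cdot 721 \left(- \frac{1}{6167}\right) = \frac{2163}{719} \left(- \frac{1}{6167}\right) = - \frac{309}{633439}$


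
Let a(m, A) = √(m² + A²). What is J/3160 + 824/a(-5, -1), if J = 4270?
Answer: 427/316 + 412*√26/13 ≈ 162.95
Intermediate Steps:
a(m, A) = √(A² + m²)
J/3160 + 824/a(-5, -1) = 4270/3160 + 824/(√((-1)² + (-5)²)) = 4270*(1/3160) + 824/(√(1 + 25)) = 427/316 + 824/(√26) = 427/316 + 824*(√26/26) = 427/316 + 412*√26/13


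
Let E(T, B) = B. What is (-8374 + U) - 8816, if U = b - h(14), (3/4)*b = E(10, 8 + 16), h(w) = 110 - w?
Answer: -17254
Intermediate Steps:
b = 32 (b = 4*(8 + 16)/3 = (4/3)*24 = 32)
U = -64 (U = 32 - (110 - 1*14) = 32 - (110 - 14) = 32 - 1*96 = 32 - 96 = -64)
(-8374 + U) - 8816 = (-8374 - 64) - 8816 = -8438 - 8816 = -17254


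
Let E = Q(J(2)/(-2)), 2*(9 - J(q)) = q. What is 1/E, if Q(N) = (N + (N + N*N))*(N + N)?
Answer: -1/64 ≈ -0.015625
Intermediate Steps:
J(q) = 9 - q/2
Q(N) = 2*N*(N**2 + 2*N) (Q(N) = (N + (N + N**2))*(2*N) = (N**2 + 2*N)*(2*N) = 2*N*(N**2 + 2*N))
E = -64 (E = 2*((9 - 1/2*2)/(-2))**2*(2 + (9 - 1/2*2)/(-2)) = 2*((9 - 1)*(-1/2))**2*(2 + (9 - 1)*(-1/2)) = 2*(8*(-1/2))**2*(2 + 8*(-1/2)) = 2*(-4)**2*(2 - 4) = 2*16*(-2) = -64)
1/E = 1/(-64) = -1/64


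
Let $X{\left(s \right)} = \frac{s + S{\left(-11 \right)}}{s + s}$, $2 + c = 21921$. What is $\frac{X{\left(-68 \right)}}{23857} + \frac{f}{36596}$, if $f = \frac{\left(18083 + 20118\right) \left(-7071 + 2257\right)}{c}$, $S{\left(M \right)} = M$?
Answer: $- \frac{149152122683183}{650652500549912} \approx -0.22923$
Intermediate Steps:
$c = 21919$ ($c = -2 + 21921 = 21919$)
$X{\left(s \right)} = \frac{-11 + s}{2 s}$ ($X{\left(s \right)} = \frac{s - 11}{s + s} = \frac{-11 + s}{2 s}$)
$f = - \frac{183899614}{21919}$ ($f = \frac{\left(18083 + 20118\right) \left(-7071 + 2257\right)}{21919} = 38201 \left(-4814\right) \frac{1}{21919} = \left(-183899614\right) \frac{1}{21919} = - \frac{183899614}{21919} \approx -8390.0$)
$\frac{X{\left(-68 \right)}}{23857} + \frac{f}{36596} = \frac{\frac{1}{2} \frac{1}{-68} \left(-11 - 68\right)}{23857} - \frac{183899614}{21919 \cdot 36596} = \frac{1}{2} \left(- \frac{1}{68}\right) \left(-79\right) \frac{1}{23857} - \frac{91949807}{401073862} = \frac{79}{136} \cdot \frac{1}{23857} - \frac{91949807}{401073862} = \frac{79}{3244552} - \frac{91949807}{401073862} = - \frac{149152122683183}{650652500549912}$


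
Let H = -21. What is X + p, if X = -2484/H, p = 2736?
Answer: 19980/7 ≈ 2854.3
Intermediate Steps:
X = 828/7 (X = -2484/(-21) = -2484*(-1)/21 = -108*(-23/21) = 828/7 ≈ 118.29)
X + p = 828/7 + 2736 = 19980/7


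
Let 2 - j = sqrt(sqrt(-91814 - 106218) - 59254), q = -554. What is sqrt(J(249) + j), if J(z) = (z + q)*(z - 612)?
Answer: sqrt(110717 - sqrt(2)*sqrt(-29627 + 2*I*sqrt(12377))) ≈ 332.74 - 0.366*I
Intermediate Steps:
J(z) = (-612 + z)*(-554 + z) (J(z) = (z - 554)*(z - 612) = (-554 + z)*(-612 + z) = (-612 + z)*(-554 + z))
j = 2 - sqrt(-59254 + 4*I*sqrt(12377)) (j = 2 - sqrt(sqrt(-91814 - 106218) - 59254) = 2 - sqrt(sqrt(-198032) - 59254) = 2 - sqrt(4*I*sqrt(12377) - 59254) = 2 - sqrt(-59254 + 4*I*sqrt(12377)) ≈ 1.0859 - 243.42*I)
sqrt(J(249) + j) = sqrt((339048 + 249**2 - 1166*249) + (2 - sqrt(-59254 + 4*I*sqrt(12377)))) = sqrt((339048 + 62001 - 290334) + (2 - sqrt(-59254 + 4*I*sqrt(12377)))) = sqrt(110715 + (2 - sqrt(-59254 + 4*I*sqrt(12377)))) = sqrt(110717 - sqrt(-59254 + 4*I*sqrt(12377)))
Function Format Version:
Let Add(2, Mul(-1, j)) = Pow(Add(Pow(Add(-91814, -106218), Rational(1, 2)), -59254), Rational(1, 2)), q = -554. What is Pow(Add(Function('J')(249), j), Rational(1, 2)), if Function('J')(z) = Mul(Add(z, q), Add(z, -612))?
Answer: Pow(Add(110717, Mul(-1, Pow(2, Rational(1, 2)), Pow(Add(-29627, Mul(2, I, Pow(12377, Rational(1, 2)))), Rational(1, 2)))), Rational(1, 2)) ≈ Add(332.74, Mul(-0.366, I))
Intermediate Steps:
Function('J')(z) = Mul(Add(-612, z), Add(-554, z)) (Function('J')(z) = Mul(Add(z, -554), Add(z, -612)) = Mul(Add(-554, z), Add(-612, z)) = Mul(Add(-612, z), Add(-554, z)))
j = Add(2, Mul(-1, Pow(Add(-59254, Mul(4, I, Pow(12377, Rational(1, 2)))), Rational(1, 2)))) (j = Add(2, Mul(-1, Pow(Add(Pow(Add(-91814, -106218), Rational(1, 2)), -59254), Rational(1, 2)))) = Add(2, Mul(-1, Pow(Add(Pow(-198032, Rational(1, 2)), -59254), Rational(1, 2)))) = Add(2, Mul(-1, Pow(Add(Mul(4, I, Pow(12377, Rational(1, 2))), -59254), Rational(1, 2)))) = Add(2, Mul(-1, Pow(Add(-59254, Mul(4, I, Pow(12377, Rational(1, 2)))), Rational(1, 2)))) ≈ Add(1.0859, Mul(-243.42, I)))
Pow(Add(Function('J')(249), j), Rational(1, 2)) = Pow(Add(Add(339048, Pow(249, 2), Mul(-1166, 249)), Add(2, Mul(-1, Pow(Add(-59254, Mul(4, I, Pow(12377, Rational(1, 2)))), Rational(1, 2))))), Rational(1, 2)) = Pow(Add(Add(339048, 62001, -290334), Add(2, Mul(-1, Pow(Add(-59254, Mul(4, I, Pow(12377, Rational(1, 2)))), Rational(1, 2))))), Rational(1, 2)) = Pow(Add(110715, Add(2, Mul(-1, Pow(Add(-59254, Mul(4, I, Pow(12377, Rational(1, 2)))), Rational(1, 2))))), Rational(1, 2)) = Pow(Add(110717, Mul(-1, Pow(Add(-59254, Mul(4, I, Pow(12377, Rational(1, 2)))), Rational(1, 2)))), Rational(1, 2))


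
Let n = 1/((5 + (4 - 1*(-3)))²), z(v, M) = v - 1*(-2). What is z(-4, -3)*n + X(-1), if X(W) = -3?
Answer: -217/72 ≈ -3.0139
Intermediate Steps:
z(v, M) = 2 + v (z(v, M) = v + 2 = 2 + v)
n = 1/144 (n = 1/((5 + (4 + 3))²) = 1/((5 + 7)²) = 1/(12²) = 1/144 ≈ 0.0069444)
z(-4, -3)*n + X(-1) = (2 - 4)*(1/144) - 3 = -2*1/144 - 3 = -1/72 - 3 = -217/72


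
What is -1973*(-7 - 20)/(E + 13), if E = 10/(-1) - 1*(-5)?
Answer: 53271/8 ≈ 6658.9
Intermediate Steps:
E = -5 (E = 10*(-1) + 5 = -10 + 5 = -5)
-1973*(-7 - 20)/(E + 13) = -1973*(-7 - 20)/(-5 + 13) = -(-53271)/8 = -1973*(-27/8) = 53271/8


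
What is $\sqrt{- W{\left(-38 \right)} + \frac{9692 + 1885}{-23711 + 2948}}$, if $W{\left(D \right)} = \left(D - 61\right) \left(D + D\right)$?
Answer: $\frac{i \sqrt{40047569047}}{2307} \approx 86.744 i$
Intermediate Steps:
$W{\left(D \right)} = 2 D \left(-61 + D\right)$ ($W{\left(D \right)} = \left(-61 + D\right) 2 D = 2 D \left(-61 + D\right)$)
$\sqrt{- W{\left(-38 \right)} + \frac{9692 + 1885}{-23711 + 2948}} = \sqrt{- 2 \left(-38\right) \left(-61 - 38\right) + \frac{9692 + 1885}{-23711 + 2948}} = \sqrt{- 2 \left(-38\right) \left(-99\right) + \frac{11577}{-20763}} = \sqrt{\left(-1\right) 7524 + 11577 \left(- \frac{1}{20763}\right)} = \sqrt{-7524 - \frac{3859}{6921}} = \sqrt{- \frac{52077463}{6921}} = \frac{i \sqrt{40047569047}}{2307}$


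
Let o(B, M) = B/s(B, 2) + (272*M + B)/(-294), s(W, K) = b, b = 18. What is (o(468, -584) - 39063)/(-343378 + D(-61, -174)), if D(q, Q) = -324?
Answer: 5659249/50524194 ≈ 0.11201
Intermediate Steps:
s(W, K) = 18
o(B, M) = -136*M/147 + 23*B/441 (o(B, M) = B/18 + (272*M + B)/(-294) = B*(1/18) + (B + 272*M)*(-1/294) = B/18 + (-136*M/147 - B/294) = -136*M/147 + 23*B/441)
(o(468, -584) - 39063)/(-343378 + D(-61, -174)) = ((-136/147*(-584) + (23/441)*468) - 39063)/(-343378 - 324) = ((79424/147 + 1196/49) - 39063)/(-343702) = (83012/147 - 39063)*(-1/343702) = -5659249/147*(-1/343702) = 5659249/50524194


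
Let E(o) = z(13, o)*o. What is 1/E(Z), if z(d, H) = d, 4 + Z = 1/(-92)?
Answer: -92/4797 ≈ -0.019179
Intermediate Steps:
Z = -369/92 (Z = -4 + 1/(-92) = -4 - 1/92 = -369/92 ≈ -4.0109)
E(o) = 13*o
1/E(Z) = 1/(13*(-369/92)) = 1/(-4797/92) = -92/4797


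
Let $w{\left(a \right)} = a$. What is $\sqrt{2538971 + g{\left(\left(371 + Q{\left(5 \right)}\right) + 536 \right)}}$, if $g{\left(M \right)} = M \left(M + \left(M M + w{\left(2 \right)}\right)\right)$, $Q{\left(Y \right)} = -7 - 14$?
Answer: $\sqrt{698832195} \approx 26435.0$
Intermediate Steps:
$Q{\left(Y \right)} = -21$ ($Q{\left(Y \right)} = -7 - 14 = -21$)
$g{\left(M \right)} = M \left(2 + M + M^{2}\right)$ ($g{\left(M \right)} = M \left(M + \left(M M + 2\right)\right) = M \left(M + \left(M^{2} + 2\right)\right) = M \left(M + \left(2 + M^{2}\right)\right) = M \left(2 + M + M^{2}\right)$)
$\sqrt{2538971 + g{\left(\left(371 + Q{\left(5 \right)}\right) + 536 \right)}} = \sqrt{2538971 + \left(\left(371 - 21\right) + 536\right) \left(2 + \left(\left(371 - 21\right) + 536\right) + \left(\left(371 - 21\right) + 536\right)^{2}\right)} = \sqrt{2538971 + \left(350 + 536\right) \left(2 + \left(350 + 536\right) + \left(350 + 536\right)^{2}\right)} = \sqrt{2538971 + 886 \left(2 + 886 + 886^{2}\right)} = \sqrt{2538971 + 886 \left(2 + 886 + 784996\right)} = \sqrt{2538971 + 886 \cdot 785884} = \sqrt{2538971 + 696293224} = \sqrt{698832195}$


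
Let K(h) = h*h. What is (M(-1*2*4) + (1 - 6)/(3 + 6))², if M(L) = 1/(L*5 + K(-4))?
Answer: 1849/5184 ≈ 0.35667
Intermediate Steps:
K(h) = h²
M(L) = 1/(16 + 5*L) (M(L) = 1/(L*5 + (-4)²) = 1/(5*L + 16) = 1/(16 + 5*L))
(M(-1*2*4) + (1 - 6)/(3 + 6))² = (1/(16 + 5*(-1*2*4)) + (1 - 6)/(3 + 6))² = (1/(16 + 5*(-2*4)) - 5/9)² = (1/(16 + 5*(-8)) - 5*⅑)² = (1/(16 - 40) - 5/9)² = (1/(-24) - 5/9)² = (-1/24 - 5/9)² = (-43/72)² = 1849/5184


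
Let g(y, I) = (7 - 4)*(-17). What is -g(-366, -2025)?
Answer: 51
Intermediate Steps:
g(y, I) = -51 (g(y, I) = 3*(-17) = -51)
-g(-366, -2025) = -1*(-51) = 51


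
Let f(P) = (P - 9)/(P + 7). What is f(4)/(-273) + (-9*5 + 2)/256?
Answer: -127849/768768 ≈ -0.16630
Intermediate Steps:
f(P) = (-9 + P)/(7 + P)
f(4)/(-273) + (-9*5 + 2)/256 = ((-9 + 4)/(7 + 4))/(-273) + (-9*5 + 2)/256 = (-5/11)*(-1/273) + (-45 + 2)*(1/256) = ((1/11)*(-5))*(-1/273) - 43*1/256 = -5/11*(-1/273) - 43/256 = 5/3003 - 43/256 = -127849/768768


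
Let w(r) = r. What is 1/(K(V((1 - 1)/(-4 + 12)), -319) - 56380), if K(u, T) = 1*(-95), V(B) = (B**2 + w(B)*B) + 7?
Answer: -1/56475 ≈ -1.7707e-5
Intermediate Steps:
V(B) = 7 + 2*B**2 (V(B) = (B**2 + B*B) + 7 = (B**2 + B**2) + 7 = 2*B**2 + 7 = 7 + 2*B**2)
K(u, T) = -95
1/(K(V((1 - 1)/(-4 + 12)), -319) - 56380) = 1/(-95 - 56380) = 1/(-56475) = -1/56475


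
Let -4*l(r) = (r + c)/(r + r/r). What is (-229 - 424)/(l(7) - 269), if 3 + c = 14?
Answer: 10448/4313 ≈ 2.4224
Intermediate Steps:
c = 11 (c = -3 + 14 = 11)
l(r) = -(11 + r)/(4*(1 + r)) (l(r) = -(r + 11)/(4*(r + r/r)) = -(11 + r)/(4*(r + 1)) = -(11 + r)/(4*(1 + r)))
(-229 - 424)/(l(7) - 269) = (-229 - 424)/((-11 - 1*7)/(4*(1 + 7)) - 269) = -653/((¼)*(-11 - 7)/8 - 269) = -653/((¼)*(⅛)*(-18) - 269) = -653/(-9/16 - 269) = -653/(-4313/16) = -653*(-16/4313) = 10448/4313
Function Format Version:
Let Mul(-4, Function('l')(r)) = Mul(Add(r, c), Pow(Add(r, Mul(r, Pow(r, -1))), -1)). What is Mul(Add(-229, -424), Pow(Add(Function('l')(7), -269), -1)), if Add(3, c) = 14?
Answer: Rational(10448, 4313) ≈ 2.4224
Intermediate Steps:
c = 11 (c = Add(-3, 14) = 11)
Function('l')(r) = Mul(Rational(-1, 4), Pow(Add(1, r), -1), Add(11, r)) (Function('l')(r) = Mul(Rational(-1, 4), Mul(Add(r, 11), Pow(Add(r, Mul(r, Pow(r, -1))), -1))) = Mul(Rational(-1, 4), Mul(Add(11, r), Pow(Add(r, 1), -1))) = Mul(Rational(-1, 4), Mul(Add(11, r), Pow(Add(1, r), -1))) = Mul(Rational(-1, 4), Mul(Pow(Add(1, r), -1), Add(11, r))) = Mul(Rational(-1, 4), Pow(Add(1, r), -1), Add(11, r)))
Mul(Add(-229, -424), Pow(Add(Function('l')(7), -269), -1)) = Mul(Add(-229, -424), Pow(Add(Mul(Rational(1, 4), Pow(Add(1, 7), -1), Add(-11, Mul(-1, 7))), -269), -1)) = Mul(-653, Pow(Add(Mul(Rational(1, 4), Pow(8, -1), Add(-11, -7)), -269), -1)) = Mul(-653, Pow(Add(Mul(Rational(1, 4), Rational(1, 8), -18), -269), -1)) = Mul(-653, Pow(Add(Rational(-9, 16), -269), -1)) = Mul(-653, Pow(Rational(-4313, 16), -1)) = Mul(-653, Rational(-16, 4313)) = Rational(10448, 4313)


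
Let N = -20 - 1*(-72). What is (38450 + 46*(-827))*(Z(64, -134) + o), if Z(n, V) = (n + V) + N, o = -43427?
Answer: -17725560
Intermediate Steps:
N = 52 (N = -20 + 72 = 52)
Z(n, V) = 52 + V + n (Z(n, V) = (n + V) + 52 = (V + n) + 52 = 52 + V + n)
(38450 + 46*(-827))*(Z(64, -134) + o) = (38450 + 46*(-827))*((52 - 134 + 64) - 43427) = (38450 - 38042)*(-18 - 43427) = 408*(-43445) = -17725560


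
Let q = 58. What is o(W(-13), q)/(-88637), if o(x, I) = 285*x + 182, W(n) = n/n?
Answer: -467/88637 ≈ -0.0052687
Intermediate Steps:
W(n) = 1
o(x, I) = 182 + 285*x
o(W(-13), q)/(-88637) = (182 + 285*1)/(-88637) = (182 + 285)*(-1/88637) = 467*(-1/88637) = -467/88637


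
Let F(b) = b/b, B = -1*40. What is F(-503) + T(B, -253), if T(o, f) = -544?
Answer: -543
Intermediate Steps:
B = -40
F(b) = 1
F(-503) + T(B, -253) = 1 - 544 = -543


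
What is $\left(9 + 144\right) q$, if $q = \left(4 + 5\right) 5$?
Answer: $6885$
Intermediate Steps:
$q = 45$ ($q = 9 \cdot 5 = 45$)
$\left(9 + 144\right) q = \left(9 + 144\right) 45 = 153 \cdot 45 = 6885$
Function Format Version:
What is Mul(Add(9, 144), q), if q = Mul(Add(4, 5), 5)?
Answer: 6885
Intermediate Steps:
q = 45 (q = Mul(9, 5) = 45)
Mul(Add(9, 144), q) = Mul(Add(9, 144), 45) = Mul(153, 45) = 6885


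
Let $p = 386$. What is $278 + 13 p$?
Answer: $5296$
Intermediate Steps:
$278 + 13 p = 278 + 13 \cdot 386 = 278 + 5018 = 5296$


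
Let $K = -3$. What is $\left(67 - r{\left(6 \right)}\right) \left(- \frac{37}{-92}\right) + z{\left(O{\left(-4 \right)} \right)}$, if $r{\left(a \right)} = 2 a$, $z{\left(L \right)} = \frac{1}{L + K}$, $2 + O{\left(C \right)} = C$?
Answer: $\frac{18223}{828} \approx 22.008$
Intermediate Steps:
$O{\left(C \right)} = -2 + C$
$z{\left(L \right)} = \frac{1}{-3 + L}$ ($z{\left(L \right)} = \frac{1}{L - 3} = \frac{1}{-3 + L}$)
$\left(67 - r{\left(6 \right)}\right) \left(- \frac{37}{-92}\right) + z{\left(O{\left(-4 \right)} \right)} = \left(67 - 2 \cdot 6\right) \left(- \frac{37}{-92}\right) + \frac{1}{-3 - 6} = \left(67 - 12\right) \left(\left(-37\right) \left(- \frac{1}{92}\right)\right) + \frac{1}{-3 - 6} = \left(67 - 12\right) \frac{37}{92} + \frac{1}{-9} = 55 \cdot \frac{37}{92} - \frac{1}{9} = \frac{2035}{92} - \frac{1}{9} = \frac{18223}{828}$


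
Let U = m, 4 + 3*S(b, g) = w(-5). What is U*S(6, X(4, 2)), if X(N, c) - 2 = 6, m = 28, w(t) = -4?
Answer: -224/3 ≈ -74.667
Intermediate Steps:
X(N, c) = 8 (X(N, c) = 2 + 6 = 8)
S(b, g) = -8/3 (S(b, g) = -4/3 + (⅓)*(-4) = -4/3 - 4/3 = -8/3)
U = 28
U*S(6, X(4, 2)) = 28*(-8/3) = -224/3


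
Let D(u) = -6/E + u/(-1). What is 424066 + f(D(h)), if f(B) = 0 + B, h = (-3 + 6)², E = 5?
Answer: 2120279/5 ≈ 4.2406e+5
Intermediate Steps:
h = 9 (h = 3² = 9)
D(u) = -6/5 - u (D(u) = -6/5 + u/(-1) = -6*⅕ + u*(-1) = -6/5 - u)
f(B) = B
424066 + f(D(h)) = 424066 + (-6/5 - 1*9) = 424066 + (-6/5 - 9) = 424066 - 51/5 = 2120279/5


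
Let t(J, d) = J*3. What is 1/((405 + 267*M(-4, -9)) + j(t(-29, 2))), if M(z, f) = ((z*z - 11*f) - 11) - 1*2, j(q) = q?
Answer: 1/27552 ≈ 3.6295e-5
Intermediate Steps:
t(J, d) = 3*J
M(z, f) = -13 + z² - 11*f (M(z, f) = ((z² - 11*f) - 11) - 2 = (-11 + z² - 11*f) - 2 = -13 + z² - 11*f)
1/((405 + 267*M(-4, -9)) + j(t(-29, 2))) = 1/((405 + 267*(-13 + (-4)² - 11*(-9))) + 3*(-29)) = 1/((405 + 267*(-13 + 16 + 99)) - 87) = 1/((405 + 267*102) - 87) = 1/((405 + 27234) - 87) = 1/(27639 - 87) = 1/27552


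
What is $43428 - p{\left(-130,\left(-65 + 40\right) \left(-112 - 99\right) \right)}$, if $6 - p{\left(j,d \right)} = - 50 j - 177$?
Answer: $49745$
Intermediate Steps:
$p{\left(j,d \right)} = 183 + 50 j$ ($p{\left(j,d \right)} = 6 - \left(- 50 j - 177\right) = 6 - \left(-177 - 50 j\right) = 6 + \left(177 + 50 j\right) = 183 + 50 j$)
$43428 - p{\left(-130,\left(-65 + 40\right) \left(-112 - 99\right) \right)} = 43428 - \left(183 + 50 \left(-130\right)\right) = 43428 - \left(183 - 6500\right) = 43428 - -6317 = 43428 + 6317 = 49745$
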